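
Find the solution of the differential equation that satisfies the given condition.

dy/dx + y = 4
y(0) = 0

General solution: y = 4 + Ce^(-x)
Applying y(0) = 0: C = 0 - 4 = -4
Particular solution: y = 4 - 4e^(-x)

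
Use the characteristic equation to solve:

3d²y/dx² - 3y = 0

Characteristic equation: 3r² - 3 = 0
Divide by 3: r² - 1 = 0
Roots: r = 1, -1 (distinct real)
General solution: y = C₁e^x + C₂e^(-x)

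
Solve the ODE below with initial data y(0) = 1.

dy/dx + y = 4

General solution: y = 4 + Ce^(-x)
Applying y(0) = 1: C = 1 - 4 = -3
Particular solution: y = 4 - 3e^(-x)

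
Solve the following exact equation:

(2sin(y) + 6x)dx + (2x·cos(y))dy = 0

Verify exactness: ∂M/∂y = ∂N/∂x ✓
Find F(x,y) such that ∂F/∂x = M, ∂F/∂y = N
Solution: 2x·sin(y) + 3x² = C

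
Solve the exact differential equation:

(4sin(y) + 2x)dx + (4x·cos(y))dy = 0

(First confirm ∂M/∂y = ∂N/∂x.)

Verify exactness: ∂M/∂y = ∂N/∂x ✓
Find F(x,y) such that ∂F/∂x = M, ∂F/∂y = N
Solution: 4x·sin(y) + x² = C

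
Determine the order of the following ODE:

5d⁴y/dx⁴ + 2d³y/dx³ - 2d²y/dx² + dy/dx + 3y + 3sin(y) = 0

The order is 4 (highest derivative is of order 4).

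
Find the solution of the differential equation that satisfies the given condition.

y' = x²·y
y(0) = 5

General solution: y = Ce^(x³/3)
Applying IC y(0) = 5:
Particular solution: y = 5e^(x³/3)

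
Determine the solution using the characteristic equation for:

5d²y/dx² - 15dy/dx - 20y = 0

Characteristic equation: 5r² - 15r - 20 = 0
Divide by 5: r² - 3r - 4 = 0
Roots: r = 4, -1 (distinct real)
General solution: y = C₁e^(4x) + C₂e^(-x)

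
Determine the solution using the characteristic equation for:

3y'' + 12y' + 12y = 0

Characteristic equation: 3r² + 12r + 12 = 0
Divide by 3: r² + 4r + 4 = 0
Factored: (r + 2)² = 0
Repeated root: r = -2
General solution: y = (C₁ + C₂x)e^(-2x)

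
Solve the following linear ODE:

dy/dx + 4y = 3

Using integrating factor method:

General solution: y = 3/4 + Ce^(-4x)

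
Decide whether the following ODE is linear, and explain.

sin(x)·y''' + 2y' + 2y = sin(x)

Linear (y and its derivatives appear to the first power only, no products of y terms)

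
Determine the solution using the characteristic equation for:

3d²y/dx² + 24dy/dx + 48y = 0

Characteristic equation: 3r² + 24r + 48 = 0
Divide by 3: r² + 8r + 16 = 0
Factored: (r + 4)² = 0
Repeated root: r = -4
General solution: y = (C₁ + C₂x)e^(-4x)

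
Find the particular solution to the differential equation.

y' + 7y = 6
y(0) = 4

General solution: y = 6/7 + Ce^(-7x)
Applying y(0) = 4: C = 4 - 6/7 = 22/7
Particular solution: y = 6/7 + (22/7)e^(-7x)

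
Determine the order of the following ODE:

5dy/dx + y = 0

The order is 1 (highest derivative is of order 1).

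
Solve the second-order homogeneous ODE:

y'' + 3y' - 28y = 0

Characteristic equation: r² + 3r - 28 = 0
Roots: r = 4, -7 (distinct real)
General solution: y = C₁e^(4x) + C₂e^(-7x)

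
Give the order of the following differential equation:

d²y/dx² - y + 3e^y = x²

The order is 2 (highest derivative is of order 2).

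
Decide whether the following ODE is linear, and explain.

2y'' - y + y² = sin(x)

Nonlinear (y² term)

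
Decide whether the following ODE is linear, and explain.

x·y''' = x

Linear (y and its derivatives appear to the first power only, no products of y terms)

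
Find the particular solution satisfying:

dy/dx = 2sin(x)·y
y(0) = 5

General solution: y = Ce^(-2cos(x))
Applying IC y(0) = 5:
Particular solution: y = 5e^(2(1-cos(x)))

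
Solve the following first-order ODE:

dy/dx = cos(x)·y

Separating variables and integrating:
ln|y| = sin(x) + C

General solution: y = Ce^(sin(x))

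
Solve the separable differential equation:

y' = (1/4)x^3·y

Separating variables and integrating:
ln|y| = x^4/16 + C

General solution: y = Ce^(x^4/16)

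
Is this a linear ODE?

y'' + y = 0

Yes. Linear (y and its derivatives appear to the first power only, no products of y terms)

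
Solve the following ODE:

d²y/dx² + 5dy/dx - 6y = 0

Characteristic equation: r² + 5r - 6 = 0
Roots: r = 1, -6 (distinct real)
General solution: y = C₁e^x + C₂e^(-6x)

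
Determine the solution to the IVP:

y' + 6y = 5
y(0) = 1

General solution: y = 5/6 + Ce^(-6x)
Applying y(0) = 1: C = 1 - 5/6 = 1/6
Particular solution: y = 5/6 + (1/6)e^(-6x)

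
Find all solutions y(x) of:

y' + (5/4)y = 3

Using integrating factor method:

General solution: y = 12/5 + Ce^(-5x/4)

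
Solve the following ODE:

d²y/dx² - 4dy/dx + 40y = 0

Characteristic equation: r² - 4r + 40 = 0
Roots: r = 2 ± 6i (complex conjugates)
General solution: y = e^(2x)(C₁cos(6x) + C₂sin(6x))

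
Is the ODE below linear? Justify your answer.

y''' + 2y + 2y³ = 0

No. Nonlinear (y³ term)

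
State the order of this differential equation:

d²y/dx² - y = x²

The order is 2 (highest derivative is of order 2).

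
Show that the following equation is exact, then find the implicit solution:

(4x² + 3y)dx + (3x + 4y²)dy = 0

Verify exactness: ∂M/∂y = ∂N/∂x ✓
Find F(x,y) such that ∂F/∂x = M, ∂F/∂y = N
Solution: 4x³/3 + 3xy + 4y³/3 = C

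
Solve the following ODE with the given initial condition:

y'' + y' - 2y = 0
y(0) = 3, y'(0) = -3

General solution: y = C₁e^x + C₂e^(-2x)
Applying ICs: C₁ = 1, C₂ = 2
Particular solution: y = e^x + 2e^(-2x)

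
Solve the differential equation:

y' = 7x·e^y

Separating variables and integrating:
-e^(-y) = 7x²/2 + C

General solution: y = -ln(C - 7x²/2)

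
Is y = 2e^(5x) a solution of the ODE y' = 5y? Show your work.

Verification:
y = 2e^(5x)
y' = 10e^(5x)
5y = 10e^(5x)
y' = 5y ✓

Yes, it is a solution.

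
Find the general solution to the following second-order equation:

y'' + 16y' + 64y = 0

Characteristic equation: r² + 16r + 64 = 0
Factored: (r + 8)² = 0
Repeated root: r = -8
General solution: y = (C₁ + C₂x)e^(-8x)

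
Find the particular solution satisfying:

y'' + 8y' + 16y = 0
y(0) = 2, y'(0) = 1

General solution: y = (C₁ + C₂x)e^(-4x)
Repeated root r = -4
Applying ICs: C₁ = 2, C₂ = 9
Particular solution: y = (2 + 9x)e^(-4x)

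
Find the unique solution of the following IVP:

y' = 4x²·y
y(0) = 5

General solution: y = Ce^(4x³/3)
Applying IC y(0) = 5:
Particular solution: y = 5e^(4x³/3)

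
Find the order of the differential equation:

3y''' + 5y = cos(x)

The order is 3 (highest derivative is of order 3).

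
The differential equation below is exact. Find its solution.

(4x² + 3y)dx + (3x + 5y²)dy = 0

Verify exactness: ∂M/∂y = ∂N/∂x ✓
Find F(x,y) such that ∂F/∂x = M, ∂F/∂y = N
Solution: 4x³/3 + 3xy + 5y³/3 = C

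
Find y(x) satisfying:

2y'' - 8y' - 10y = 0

Characteristic equation: 2r² - 8r - 10 = 0
Divide by 2: r² - 4r - 5 = 0
Roots: r = 5, -1 (distinct real)
General solution: y = C₁e^(5x) + C₂e^(-x)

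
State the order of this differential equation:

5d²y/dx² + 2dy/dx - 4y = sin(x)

The order is 2 (highest derivative is of order 2).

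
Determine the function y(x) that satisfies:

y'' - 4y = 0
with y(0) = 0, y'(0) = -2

General solution: y = C₁e^(2x) + C₂e^(-2x)
Applying ICs: C₁ = -1/2, C₂ = 1/2
Particular solution: y = -(1/2)e^(2x) + (1/2)e^(-2x)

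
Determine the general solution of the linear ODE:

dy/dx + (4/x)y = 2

Using integrating factor method:

General solution: y = (2/5)x + Cx^(-4)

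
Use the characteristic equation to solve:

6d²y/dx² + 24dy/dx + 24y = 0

Characteristic equation: 6r² + 24r + 24 = 0
Divide by 6: r² + 4r + 4 = 0
Factored: (r + 2)² = 0
Repeated root: r = -2
General solution: y = (C₁ + C₂x)e^(-2x)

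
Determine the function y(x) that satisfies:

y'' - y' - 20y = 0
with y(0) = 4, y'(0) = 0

General solution: y = C₁e^(5x) + C₂e^(-4x)
Applying ICs: C₁ = 16/9, C₂ = 20/9
Particular solution: y = (16/9)e^(5x) + (20/9)e^(-4x)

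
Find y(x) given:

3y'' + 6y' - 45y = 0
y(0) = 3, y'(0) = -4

General solution: y = C₁e^(3x) + C₂e^(-5x)
Applying ICs: C₁ = 11/8, C₂ = 13/8
Particular solution: y = (11/8)e^(3x) + (13/8)e^(-5x)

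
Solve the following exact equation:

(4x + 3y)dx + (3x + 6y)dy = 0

Verify exactness: ∂M/∂y = ∂N/∂x ✓
Find F(x,y) such that ∂F/∂x = M, ∂F/∂y = N
Solution: 2x² + 3xy + 3y² = C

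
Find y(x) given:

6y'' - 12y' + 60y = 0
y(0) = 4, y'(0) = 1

General solution: y = e^x(C₁cos(3x) + C₂sin(3x))
Complex roots r = 1 ± 3i
Applying ICs: C₁ = 4, C₂ = -1
Particular solution: y = e^x(4cos(3x) - sin(3x))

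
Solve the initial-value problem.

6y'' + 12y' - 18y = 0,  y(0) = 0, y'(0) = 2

General solution: y = C₁e^x + C₂e^(-3x)
Applying ICs: C₁ = 1/2, C₂ = -1/2
Particular solution: y = (1/2)e^x - (1/2)e^(-3x)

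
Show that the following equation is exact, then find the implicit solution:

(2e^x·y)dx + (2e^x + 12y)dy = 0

Verify exactness: ∂M/∂y = ∂N/∂x ✓
Find F(x,y) such that ∂F/∂x = M, ∂F/∂y = N
Solution: 2e^x·y + 6y² = C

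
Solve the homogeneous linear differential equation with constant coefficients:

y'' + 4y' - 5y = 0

Characteristic equation: r² + 4r - 5 = 0
Roots: r = 1, -5 (distinct real)
General solution: y = C₁e^x + C₂e^(-5x)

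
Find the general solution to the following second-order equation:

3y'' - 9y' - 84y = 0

Characteristic equation: 3r² - 9r - 84 = 0
Divide by 3: r² - 3r - 28 = 0
Roots: r = 7, -4 (distinct real)
General solution: y = C₁e^(7x) + C₂e^(-4x)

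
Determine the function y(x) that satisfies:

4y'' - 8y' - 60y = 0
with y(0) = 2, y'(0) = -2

General solution: y = C₁e^(5x) + C₂e^(-3x)
Applying ICs: C₁ = 1/2, C₂ = 3/2
Particular solution: y = (1/2)e^(5x) + (3/2)e^(-3x)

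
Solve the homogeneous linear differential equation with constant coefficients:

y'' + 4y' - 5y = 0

Characteristic equation: r² + 4r - 5 = 0
Roots: r = 1, -5 (distinct real)
General solution: y = C₁e^x + C₂e^(-5x)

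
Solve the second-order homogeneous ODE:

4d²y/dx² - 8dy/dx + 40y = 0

Characteristic equation: 4r² - 8r + 40 = 0
Divide by 4: r² - 2r + 10 = 0
Roots: r = 1 ± 3i (complex conjugates)
General solution: y = e^x(C₁cos(3x) + C₂sin(3x))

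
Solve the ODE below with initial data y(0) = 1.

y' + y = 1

General solution: y = 1 + Ce^(-x)
Applying y(0) = 1: C = 1 - 1 = 0
Particular solution: y = 1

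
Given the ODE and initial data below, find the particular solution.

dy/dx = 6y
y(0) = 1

General solution: y = Ce^(6x)
Applying IC y(0) = 1:
Particular solution: y = e^(6x)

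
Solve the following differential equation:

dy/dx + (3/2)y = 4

Using integrating factor method:

General solution: y = 8/3 + Ce^(-3x/2)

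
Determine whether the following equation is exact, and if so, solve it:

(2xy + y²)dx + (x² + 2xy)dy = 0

Verify exactness: ∂M/∂y = ∂N/∂x ✓
Find F(x,y) such that ∂F/∂x = M, ∂F/∂y = N
Solution: x²y + xy² = C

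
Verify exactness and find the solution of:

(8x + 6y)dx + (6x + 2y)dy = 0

Verify exactness: ∂M/∂y = ∂N/∂x ✓
Find F(x,y) such that ∂F/∂x = M, ∂F/∂y = N
Solution: 4x² + 6xy + y² = C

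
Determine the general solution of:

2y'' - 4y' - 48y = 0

Characteristic equation: 2r² - 4r - 48 = 0
Divide by 2: r² - 2r - 24 = 0
Roots: r = 6, -4 (distinct real)
General solution: y = C₁e^(6x) + C₂e^(-4x)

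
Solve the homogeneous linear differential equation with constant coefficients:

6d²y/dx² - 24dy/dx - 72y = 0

Characteristic equation: 6r² - 24r - 72 = 0
Divide by 6: r² - 4r - 12 = 0
Roots: r = 6, -2 (distinct real)
General solution: y = C₁e^(6x) + C₂e^(-2x)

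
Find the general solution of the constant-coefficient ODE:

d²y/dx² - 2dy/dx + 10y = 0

Characteristic equation: r² - 2r + 10 = 0
Roots: r = 1 ± 3i (complex conjugates)
General solution: y = e^x(C₁cos(3x) + C₂sin(3x))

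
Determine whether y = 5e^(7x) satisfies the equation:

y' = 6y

Verification:
y = 5e^(7x)
y' = 35e^(7x)
But 6y = 30e^(7x)
y' ≠ 6y — the derivative does not match

No, it is not a solution.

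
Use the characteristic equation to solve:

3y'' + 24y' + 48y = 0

Characteristic equation: 3r² + 24r + 48 = 0
Divide by 3: r² + 8r + 16 = 0
Factored: (r + 4)² = 0
Repeated root: r = -4
General solution: y = (C₁ + C₂x)e^(-4x)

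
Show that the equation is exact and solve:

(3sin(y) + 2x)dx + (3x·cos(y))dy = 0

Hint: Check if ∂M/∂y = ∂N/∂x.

Verify exactness: ∂M/∂y = ∂N/∂x ✓
Find F(x,y) such that ∂F/∂x = M, ∂F/∂y = N
Solution: 3x·sin(y) + x² = C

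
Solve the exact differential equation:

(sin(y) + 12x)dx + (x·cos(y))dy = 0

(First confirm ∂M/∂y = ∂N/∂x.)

Verify exactness: ∂M/∂y = ∂N/∂x ✓
Find F(x,y) such that ∂F/∂x = M, ∂F/∂y = N
Solution: x·sin(y) + 6x² = C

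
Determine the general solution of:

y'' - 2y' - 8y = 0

Characteristic equation: r² - 2r - 8 = 0
Roots: r = 4, -2 (distinct real)
General solution: y = C₁e^(4x) + C₂e^(-2x)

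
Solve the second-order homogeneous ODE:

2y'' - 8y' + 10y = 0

Characteristic equation: 2r² - 8r + 10 = 0
Divide by 2: r² - 4r + 5 = 0
Roots: r = 2 ± i (complex conjugates)
General solution: y = e^(2x)(C₁cos(x) + C₂sin(x))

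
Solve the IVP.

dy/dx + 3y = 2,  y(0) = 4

General solution: y = 2/3 + Ce^(-3x)
Applying y(0) = 4: C = 4 - 2/3 = 10/3
Particular solution: y = 2/3 + (10/3)e^(-3x)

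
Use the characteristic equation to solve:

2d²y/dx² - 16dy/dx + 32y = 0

Characteristic equation: 2r² - 16r + 32 = 0
Divide by 2: r² - 8r + 16 = 0
Factored: (r - 4)² = 0
Repeated root: r = 4
General solution: y = (C₁ + C₂x)e^(4x)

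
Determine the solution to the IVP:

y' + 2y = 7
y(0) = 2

General solution: y = 7/2 + Ce^(-2x)
Applying y(0) = 2: C = 2 - 7/2 = -3/2
Particular solution: y = 7/2 - (3/2)e^(-2x)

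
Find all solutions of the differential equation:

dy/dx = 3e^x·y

Separating variables and integrating:
ln|y| = 3e^x + C

General solution: y = Ce^(3e^x)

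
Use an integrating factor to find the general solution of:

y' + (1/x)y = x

Using integrating factor method:

General solution: y = (1/3)x^2 + C/x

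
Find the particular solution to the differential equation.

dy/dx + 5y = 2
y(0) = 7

General solution: y = 2/5 + Ce^(-5x)
Applying y(0) = 7: C = 7 - 2/5 = 33/5
Particular solution: y = 2/5 + (33/5)e^(-5x)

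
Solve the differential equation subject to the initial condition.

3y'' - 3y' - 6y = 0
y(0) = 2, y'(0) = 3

General solution: y = C₁e^(2x) + C₂e^(-x)
Applying ICs: C₁ = 5/3, C₂ = 1/3
Particular solution: y = (5/3)e^(2x) + (1/3)e^(-x)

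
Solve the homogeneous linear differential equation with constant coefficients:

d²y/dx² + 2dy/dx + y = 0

Characteristic equation: r² + 2r + 1 = 0
Factored: (r + 1)² = 0
Repeated root: r = -1
General solution: y = (C₁ + C₂x)e^(-x)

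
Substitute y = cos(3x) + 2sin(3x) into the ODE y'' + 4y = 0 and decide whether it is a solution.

Verification:
y'' = -9cos(3x) - 18sin(3x)
y'' + 4y ≠ 0 (frequency mismatch: got 9 instead of 4)

No, it is not a solution.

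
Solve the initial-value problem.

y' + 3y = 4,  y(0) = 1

General solution: y = 4/3 + Ce^(-3x)
Applying y(0) = 1: C = 1 - 4/3 = -1/3
Particular solution: y = 4/3 - (1/3)e^(-3x)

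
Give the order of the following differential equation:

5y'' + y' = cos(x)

The order is 2 (highest derivative is of order 2).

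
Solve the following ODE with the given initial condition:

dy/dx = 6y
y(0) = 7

General solution: y = Ce^(6x)
Applying IC y(0) = 7:
Particular solution: y = 7e^(6x)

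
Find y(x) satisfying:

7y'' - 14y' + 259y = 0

Characteristic equation: 7r² - 14r + 259 = 0
Divide by 7: r² - 2r + 37 = 0
Roots: r = 1 ± 6i (complex conjugates)
General solution: y = e^x(C₁cos(6x) + C₂sin(6x))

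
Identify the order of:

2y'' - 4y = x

The order is 2 (highest derivative is of order 2).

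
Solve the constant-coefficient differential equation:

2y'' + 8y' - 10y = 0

Characteristic equation: 2r² + 8r - 10 = 0
Divide by 2: r² + 4r - 5 = 0
Roots: r = 1, -5 (distinct real)
General solution: y = C₁e^x + C₂e^(-5x)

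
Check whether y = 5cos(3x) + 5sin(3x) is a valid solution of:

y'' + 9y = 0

Verification:
y'' = -45cos(3x) - 45sin(3x)
y'' + 9y = 0 ✓

Yes, it is a solution.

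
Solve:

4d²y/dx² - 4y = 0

Characteristic equation: 4r² - 4 = 0
Divide by 4: r² - 1 = 0
Roots: r = 1, -1 (distinct real)
General solution: y = C₁e^x + C₂e^(-x)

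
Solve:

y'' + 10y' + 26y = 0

Characteristic equation: r² + 10r + 26 = 0
Roots: r = -5 ± i (complex conjugates)
General solution: y = e^(-5x)(C₁cos(x) + C₂sin(x))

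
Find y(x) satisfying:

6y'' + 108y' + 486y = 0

Characteristic equation: 6r² + 108r + 486 = 0
Divide by 6: r² + 18r + 81 = 0
Factored: (r + 9)² = 0
Repeated root: r = -9
General solution: y = (C₁ + C₂x)e^(-9x)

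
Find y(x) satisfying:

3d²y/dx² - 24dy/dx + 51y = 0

Characteristic equation: 3r² - 24r + 51 = 0
Divide by 3: r² - 8r + 17 = 0
Roots: r = 4 ± i (complex conjugates)
General solution: y = e^(4x)(C₁cos(x) + C₂sin(x))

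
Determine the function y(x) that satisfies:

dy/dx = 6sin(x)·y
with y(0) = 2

General solution: y = Ce^(-6cos(x))
Applying IC y(0) = 2:
Particular solution: y = 2e^(6(1-cos(x)))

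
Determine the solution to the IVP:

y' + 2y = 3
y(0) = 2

General solution: y = 3/2 + Ce^(-2x)
Applying y(0) = 2: C = 2 - 3/2 = 1/2
Particular solution: y = 3/2 + (1/2)e^(-2x)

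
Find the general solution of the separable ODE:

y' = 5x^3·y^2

Separating variables and integrating:
-1/y = 5x^4/4 + C

General solution: y^-1 = (-5/4)x^4 + C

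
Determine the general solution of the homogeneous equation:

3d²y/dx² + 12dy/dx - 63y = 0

Characteristic equation: 3r² + 12r - 63 = 0
Divide by 3: r² + 4r - 21 = 0
Roots: r = 3, -7 (distinct real)
General solution: y = C₁e^(3x) + C₂e^(-7x)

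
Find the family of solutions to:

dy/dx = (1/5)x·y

Separating variables and integrating:
ln|y| = x^2/10 + C

General solution: y = Ce^(x^2/10)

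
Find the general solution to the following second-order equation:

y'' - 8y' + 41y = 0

Characteristic equation: r² - 8r + 41 = 0
Roots: r = 4 ± 5i (complex conjugates)
General solution: y = e^(4x)(C₁cos(5x) + C₂sin(5x))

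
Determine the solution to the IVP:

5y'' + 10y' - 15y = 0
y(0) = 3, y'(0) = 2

General solution: y = C₁e^x + C₂e^(-3x)
Applying ICs: C₁ = 11/4, C₂ = 1/4
Particular solution: y = (11/4)e^x + (1/4)e^(-3x)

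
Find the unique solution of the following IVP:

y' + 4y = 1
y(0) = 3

General solution: y = 1/4 + Ce^(-4x)
Applying y(0) = 3: C = 3 - 1/4 = 11/4
Particular solution: y = 1/4 + (11/4)e^(-4x)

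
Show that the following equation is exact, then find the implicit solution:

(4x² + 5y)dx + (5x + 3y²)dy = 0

Verify exactness: ∂M/∂y = ∂N/∂x ✓
Find F(x,y) such that ∂F/∂x = M, ∂F/∂y = N
Solution: 4x³/3 + 5xy + y³ = C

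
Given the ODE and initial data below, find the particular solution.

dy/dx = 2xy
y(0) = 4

General solution: y = Ce^(x²)
Applying IC y(0) = 4:
Particular solution: y = 4e^(x²)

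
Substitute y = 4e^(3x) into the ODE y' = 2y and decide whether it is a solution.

Verification:
y = 4e^(3x)
y' = 12e^(3x)
But 2y = 8e^(3x)
y' ≠ 2y — the derivative does not match

No, it is not a solution.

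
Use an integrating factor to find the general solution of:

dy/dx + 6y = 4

Using integrating factor method:

General solution: y = 2/3 + Ce^(-6x)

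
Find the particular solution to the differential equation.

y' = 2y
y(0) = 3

General solution: y = Ce^(2x)
Applying IC y(0) = 3:
Particular solution: y = 3e^(2x)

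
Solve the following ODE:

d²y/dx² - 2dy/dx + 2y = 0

Characteristic equation: r² - 2r + 2 = 0
Roots: r = 1 ± i (complex conjugates)
General solution: y = e^x(C₁cos(x) + C₂sin(x))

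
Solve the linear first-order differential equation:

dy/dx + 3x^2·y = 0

Using integrating factor method:

General solution: y = Ce^(-x^3)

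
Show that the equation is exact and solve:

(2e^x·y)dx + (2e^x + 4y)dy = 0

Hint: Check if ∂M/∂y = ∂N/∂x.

Verify exactness: ∂M/∂y = ∂N/∂x ✓
Find F(x,y) such that ∂F/∂x = M, ∂F/∂y = N
Solution: 2e^x·y + 2y² = C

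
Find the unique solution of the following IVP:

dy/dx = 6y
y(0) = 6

General solution: y = Ce^(6x)
Applying IC y(0) = 6:
Particular solution: y = 6e^(6x)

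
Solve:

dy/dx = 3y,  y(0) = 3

General solution: y = Ce^(3x)
Applying IC y(0) = 3:
Particular solution: y = 3e^(3x)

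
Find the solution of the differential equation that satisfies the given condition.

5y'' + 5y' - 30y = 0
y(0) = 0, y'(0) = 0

General solution: y = C₁e^(2x) + C₂e^(-3x)
Applying ICs: C₁ = 0, C₂ = 0
Particular solution: y = 0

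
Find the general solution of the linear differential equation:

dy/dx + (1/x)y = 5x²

Using integrating factor method:

General solution: y = (5/4)x^3 + C/x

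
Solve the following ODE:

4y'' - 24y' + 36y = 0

Characteristic equation: 4r² - 24r + 36 = 0
Divide by 4: r² - 6r + 9 = 0
Factored: (r - 3)² = 0
Repeated root: r = 3
General solution: y = (C₁ + C₂x)e^(3x)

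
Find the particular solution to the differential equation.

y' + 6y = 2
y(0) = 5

General solution: y = 1/3 + Ce^(-6x)
Applying y(0) = 5: C = 5 - 1/3 = 14/3
Particular solution: y = 1/3 + (14/3)e^(-6x)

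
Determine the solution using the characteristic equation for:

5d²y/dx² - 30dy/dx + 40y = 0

Characteristic equation: 5r² - 30r + 40 = 0
Divide by 5: r² - 6r + 8 = 0
Roots: r = 4, 2 (distinct real)
General solution: y = C₁e^(4x) + C₂e^(2x)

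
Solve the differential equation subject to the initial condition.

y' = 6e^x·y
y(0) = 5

General solution: y = Ce^(6e^x)
Applying IC y(0) = 5:
Particular solution: y = 5e^(6(e^x - 1))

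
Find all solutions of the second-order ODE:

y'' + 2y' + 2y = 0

Characteristic equation: r² + 2r + 2 = 0
Roots: r = -1 ± i (complex conjugates)
General solution: y = e^(-x)(C₁cos(x) + C₂sin(x))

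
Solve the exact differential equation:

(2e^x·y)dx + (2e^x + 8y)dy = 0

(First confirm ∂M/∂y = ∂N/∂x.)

Verify exactness: ∂M/∂y = ∂N/∂x ✓
Find F(x,y) such that ∂F/∂x = M, ∂F/∂y = N
Solution: 2e^x·y + 4y² = C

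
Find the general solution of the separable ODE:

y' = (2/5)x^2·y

Separating variables and integrating:
ln|y| = 2x^3/15 + C

General solution: y = Ce^(2x^3/15)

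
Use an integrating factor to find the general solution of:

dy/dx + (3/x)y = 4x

Using integrating factor method:

General solution: y = (4/5)x^2 + Cx^(-3)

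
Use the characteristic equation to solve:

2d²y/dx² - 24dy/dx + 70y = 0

Characteristic equation: 2r² - 24r + 70 = 0
Divide by 2: r² - 12r + 35 = 0
Roots: r = 7, 5 (distinct real)
General solution: y = C₁e^(7x) + C₂e^(5x)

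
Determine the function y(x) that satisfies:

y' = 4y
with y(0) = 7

General solution: y = Ce^(4x)
Applying IC y(0) = 7:
Particular solution: y = 7e^(4x)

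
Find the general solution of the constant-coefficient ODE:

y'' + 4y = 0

Characteristic equation: r² + 4 = 0
Roots: r = ±2i (complex conjugates)
General solution: y = C₁cos(2x) + C₂sin(2x)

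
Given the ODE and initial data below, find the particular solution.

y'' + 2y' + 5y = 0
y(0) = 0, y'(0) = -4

General solution: y = e^(-x)(C₁cos(2x) + C₂sin(2x))
Complex roots r = -1 ± 2i
Applying ICs: C₁ = 0, C₂ = -2
Particular solution: y = e^(-x)(-2sin(2x))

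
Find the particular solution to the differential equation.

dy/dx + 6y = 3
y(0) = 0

General solution: y = 1/2 + Ce^(-6x)
Applying y(0) = 0: C = 0 - 1/2 = -1/2
Particular solution: y = 1/2 - (1/2)e^(-6x)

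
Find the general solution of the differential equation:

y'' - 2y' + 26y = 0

Characteristic equation: r² - 2r + 26 = 0
Roots: r = 1 ± 5i (complex conjugates)
General solution: y = e^x(C₁cos(5x) + C₂sin(5x))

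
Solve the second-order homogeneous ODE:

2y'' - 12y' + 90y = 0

Characteristic equation: 2r² - 12r + 90 = 0
Divide by 2: r² - 6r + 45 = 0
Roots: r = 3 ± 6i (complex conjugates)
General solution: y = e^(3x)(C₁cos(6x) + C₂sin(6x))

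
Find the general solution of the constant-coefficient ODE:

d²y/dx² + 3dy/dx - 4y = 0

Characteristic equation: r² + 3r - 4 = 0
Roots: r = 1, -4 (distinct real)
General solution: y = C₁e^x + C₂e^(-4x)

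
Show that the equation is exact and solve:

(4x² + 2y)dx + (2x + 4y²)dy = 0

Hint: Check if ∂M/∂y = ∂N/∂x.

Verify exactness: ∂M/∂y = ∂N/∂x ✓
Find F(x,y) such that ∂F/∂x = M, ∂F/∂y = N
Solution: 4x³/3 + 2xy + 4y³/3 = C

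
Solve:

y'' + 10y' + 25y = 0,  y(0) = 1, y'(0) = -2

General solution: y = (C₁ + C₂x)e^(-5x)
Repeated root r = -5
Applying ICs: C₁ = 1, C₂ = 3
Particular solution: y = (1 + 3x)e^(-5x)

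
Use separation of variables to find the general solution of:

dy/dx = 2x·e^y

Separating variables and integrating:
-e^(-y) = x² + C

General solution: y = -ln(C - x²)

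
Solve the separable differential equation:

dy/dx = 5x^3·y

Separating variables and integrating:
ln|y| = 5x^4/4 + C

General solution: y = Ce^(5x^4/4)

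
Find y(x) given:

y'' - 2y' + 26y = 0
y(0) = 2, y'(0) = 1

General solution: y = e^x(C₁cos(5x) + C₂sin(5x))
Complex roots r = 1 ± 5i
Applying ICs: C₁ = 2, C₂ = -1/5
Particular solution: y = e^x(2cos(5x) - (1/5)sin(5x))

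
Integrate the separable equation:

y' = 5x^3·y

Separating variables and integrating:
ln|y| = 5x^4/4 + C

General solution: y = Ce^(5x^4/4)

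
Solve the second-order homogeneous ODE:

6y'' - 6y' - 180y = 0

Characteristic equation: 6r² - 6r - 180 = 0
Divide by 6: r² - r - 30 = 0
Roots: r = 6, -5 (distinct real)
General solution: y = C₁e^(6x) + C₂e^(-5x)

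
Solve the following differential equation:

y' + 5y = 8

Using integrating factor method:

General solution: y = 8/5 + Ce^(-5x)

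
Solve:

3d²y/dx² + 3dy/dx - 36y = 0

Characteristic equation: 3r² + 3r - 36 = 0
Divide by 3: r² + r - 12 = 0
Roots: r = 3, -4 (distinct real)
General solution: y = C₁e^(3x) + C₂e^(-4x)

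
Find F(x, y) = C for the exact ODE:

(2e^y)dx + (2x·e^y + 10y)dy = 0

Verify exactness: ∂M/∂y = ∂N/∂x ✓
Find F(x,y) such that ∂F/∂x = M, ∂F/∂y = N
Solution: 2x·e^y + 5y² = C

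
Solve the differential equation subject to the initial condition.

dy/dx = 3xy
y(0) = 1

General solution: y = Ce^(3x²/2)
Applying IC y(0) = 1:
Particular solution: y = e^(3x²/2)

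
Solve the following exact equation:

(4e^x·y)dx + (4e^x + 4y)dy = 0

Verify exactness: ∂M/∂y = ∂N/∂x ✓
Find F(x,y) such that ∂F/∂x = M, ∂F/∂y = N
Solution: 4e^x·y + 2y² = C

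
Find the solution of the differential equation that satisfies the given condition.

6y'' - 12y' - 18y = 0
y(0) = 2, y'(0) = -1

General solution: y = C₁e^(3x) + C₂e^(-x)
Applying ICs: C₁ = 1/4, C₂ = 7/4
Particular solution: y = (1/4)e^(3x) + (7/4)e^(-x)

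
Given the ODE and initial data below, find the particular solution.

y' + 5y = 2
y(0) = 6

General solution: y = 2/5 + Ce^(-5x)
Applying y(0) = 6: C = 6 - 2/5 = 28/5
Particular solution: y = 2/5 + (28/5)e^(-5x)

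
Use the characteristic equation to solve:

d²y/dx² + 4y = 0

Characteristic equation: r² + 4 = 0
Roots: r = ±2i (complex conjugates)
General solution: y = C₁cos(2x) + C₂sin(2x)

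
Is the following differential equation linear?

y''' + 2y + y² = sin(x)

No. Nonlinear (y² term)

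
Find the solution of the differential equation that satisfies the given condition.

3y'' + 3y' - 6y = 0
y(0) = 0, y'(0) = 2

General solution: y = C₁e^x + C₂e^(-2x)
Applying ICs: C₁ = 2/3, C₂ = -2/3
Particular solution: y = (2/3)e^x - (2/3)e^(-2x)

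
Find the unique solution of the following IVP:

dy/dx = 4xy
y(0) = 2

General solution: y = Ce^(2x²)
Applying IC y(0) = 2:
Particular solution: y = 2e^(2x²)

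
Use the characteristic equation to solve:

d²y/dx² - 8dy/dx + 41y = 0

Characteristic equation: r² - 8r + 41 = 0
Roots: r = 4 ± 5i (complex conjugates)
General solution: y = e^(4x)(C₁cos(5x) + C₂sin(5x))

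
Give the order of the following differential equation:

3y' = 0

The order is 1 (highest derivative is of order 1).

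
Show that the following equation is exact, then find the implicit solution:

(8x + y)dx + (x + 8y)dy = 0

Verify exactness: ∂M/∂y = ∂N/∂x ✓
Find F(x,y) such that ∂F/∂x = M, ∂F/∂y = N
Solution: 4x² + xy + 4y² = C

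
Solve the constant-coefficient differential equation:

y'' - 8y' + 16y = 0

Characteristic equation: r² - 8r + 16 = 0
Factored: (r - 4)² = 0
Repeated root: r = 4
General solution: y = (C₁ + C₂x)e^(4x)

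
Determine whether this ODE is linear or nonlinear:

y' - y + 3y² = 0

Nonlinear (y² term)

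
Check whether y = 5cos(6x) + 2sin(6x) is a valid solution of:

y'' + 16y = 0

Verification:
y'' = -180cos(6x) - 72sin(6x)
y'' + 16y ≠ 0 (frequency mismatch: got 36 instead of 16)

No, it is not a solution.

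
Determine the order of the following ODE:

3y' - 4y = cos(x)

The order is 1 (highest derivative is of order 1).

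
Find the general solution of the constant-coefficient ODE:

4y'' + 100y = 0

Characteristic equation: 4r² + 100 = 0
Divide by 4: r² + 25 = 0
Roots: r = ±5i (complex conjugates)
General solution: y = C₁cos(5x) + C₂sin(5x)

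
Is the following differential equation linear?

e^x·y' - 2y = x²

Yes. Linear (y and its derivatives appear to the first power only, no products of y terms)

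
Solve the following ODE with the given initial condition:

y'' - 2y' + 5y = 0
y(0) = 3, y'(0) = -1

General solution: y = e^x(C₁cos(2x) + C₂sin(2x))
Complex roots r = 1 ± 2i
Applying ICs: C₁ = 3, C₂ = -2
Particular solution: y = e^x(3cos(2x) - 2sin(2x))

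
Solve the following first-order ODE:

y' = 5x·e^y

Separating variables and integrating:
-e^(-y) = 5x²/2 + C

General solution: y = -ln(C - 5x²/2)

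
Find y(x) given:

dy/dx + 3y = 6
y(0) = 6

General solution: y = 2 + Ce^(-3x)
Applying y(0) = 6: C = 6 - 2 = 4
Particular solution: y = 2 + 4e^(-3x)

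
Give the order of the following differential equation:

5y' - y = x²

The order is 1 (highest derivative is of order 1).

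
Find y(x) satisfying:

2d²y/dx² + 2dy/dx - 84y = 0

Characteristic equation: 2r² + 2r - 84 = 0
Divide by 2: r² + r - 42 = 0
Roots: r = 6, -7 (distinct real)
General solution: y = C₁e^(6x) + C₂e^(-7x)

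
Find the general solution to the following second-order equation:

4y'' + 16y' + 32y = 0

Characteristic equation: 4r² + 16r + 32 = 0
Divide by 4: r² + 4r + 8 = 0
Roots: r = -2 ± 2i (complex conjugates)
General solution: y = e^(-2x)(C₁cos(2x) + C₂sin(2x))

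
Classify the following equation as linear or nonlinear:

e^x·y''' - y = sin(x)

Linear (y and its derivatives appear to the first power only, no products of y terms)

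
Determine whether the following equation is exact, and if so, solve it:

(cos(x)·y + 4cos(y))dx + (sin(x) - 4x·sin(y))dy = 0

Verify exactness: ∂M/∂y = ∂N/∂x ✓
Find F(x,y) such that ∂F/∂x = M, ∂F/∂y = N
Solution: sin(x)·y + 4x·cos(y) = C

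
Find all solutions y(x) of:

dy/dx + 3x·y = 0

Using integrating factor method:

General solution: y = Ce^(-3x^2/2)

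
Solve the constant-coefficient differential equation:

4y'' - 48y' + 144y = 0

Characteristic equation: 4r² - 48r + 144 = 0
Divide by 4: r² - 12r + 36 = 0
Factored: (r - 6)² = 0
Repeated root: r = 6
General solution: y = (C₁ + C₂x)e^(6x)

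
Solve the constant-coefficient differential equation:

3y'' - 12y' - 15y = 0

Characteristic equation: 3r² - 12r - 15 = 0
Divide by 3: r² - 4r - 5 = 0
Roots: r = 5, -1 (distinct real)
General solution: y = C₁e^(5x) + C₂e^(-x)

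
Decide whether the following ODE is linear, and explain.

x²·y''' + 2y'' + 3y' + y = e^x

Linear (y and its derivatives appear to the first power only, no products of y terms)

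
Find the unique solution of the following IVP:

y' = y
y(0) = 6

General solution: y = Ce^x
Applying IC y(0) = 6:
Particular solution: y = 6e^x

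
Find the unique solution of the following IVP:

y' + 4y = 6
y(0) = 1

General solution: y = 3/2 + Ce^(-4x)
Applying y(0) = 1: C = 1 - 3/2 = -1/2
Particular solution: y = 3/2 - (1/2)e^(-4x)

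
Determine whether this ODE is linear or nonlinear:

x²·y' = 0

Linear (y and its derivatives appear to the first power only, no products of y terms)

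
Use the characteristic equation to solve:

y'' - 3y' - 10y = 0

Characteristic equation: r² - 3r - 10 = 0
Roots: r = 5, -2 (distinct real)
General solution: y = C₁e^(5x) + C₂e^(-2x)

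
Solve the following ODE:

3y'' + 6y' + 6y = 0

Characteristic equation: 3r² + 6r + 6 = 0
Divide by 3: r² + 2r + 2 = 0
Roots: r = -1 ± i (complex conjugates)
General solution: y = e^(-x)(C₁cos(x) + C₂sin(x))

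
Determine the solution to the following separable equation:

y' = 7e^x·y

Separating variables and integrating:
ln|y| = 7e^x + C

General solution: y = Ce^(7e^x)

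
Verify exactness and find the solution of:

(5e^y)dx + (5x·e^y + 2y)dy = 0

Verify exactness: ∂M/∂y = ∂N/∂x ✓
Find F(x,y) such that ∂F/∂x = M, ∂F/∂y = N
Solution: 5x·e^y + y² = C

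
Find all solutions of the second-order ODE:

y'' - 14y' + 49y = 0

Characteristic equation: r² - 14r + 49 = 0
Factored: (r - 7)² = 0
Repeated root: r = 7
General solution: y = (C₁ + C₂x)e^(7x)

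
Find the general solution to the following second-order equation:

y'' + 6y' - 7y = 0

Characteristic equation: r² + 6r - 7 = 0
Roots: r = 1, -7 (distinct real)
General solution: y = C₁e^x + C₂e^(-7x)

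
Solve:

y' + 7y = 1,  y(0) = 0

General solution: y = 1/7 + Ce^(-7x)
Applying y(0) = 0: C = 0 - 1/7 = -1/7
Particular solution: y = 1/7 - (1/7)e^(-7x)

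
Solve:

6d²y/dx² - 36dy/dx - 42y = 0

Characteristic equation: 6r² - 36r - 42 = 0
Divide by 6: r² - 6r - 7 = 0
Roots: r = 7, -1 (distinct real)
General solution: y = C₁e^(7x) + C₂e^(-x)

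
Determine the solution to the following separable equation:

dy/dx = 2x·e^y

Separating variables and integrating:
-e^(-y) = x² + C

General solution: y = -ln(C - x²)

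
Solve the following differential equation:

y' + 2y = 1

Using integrating factor method:

General solution: y = 1/2 + Ce^(-2x)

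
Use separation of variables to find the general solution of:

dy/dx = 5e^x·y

Separating variables and integrating:
ln|y| = 5e^x + C

General solution: y = Ce^(5e^x)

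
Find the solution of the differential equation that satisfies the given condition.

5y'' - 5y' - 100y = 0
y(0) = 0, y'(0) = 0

General solution: y = C₁e^(5x) + C₂e^(-4x)
Applying ICs: C₁ = 0, C₂ = 0
Particular solution: y = 0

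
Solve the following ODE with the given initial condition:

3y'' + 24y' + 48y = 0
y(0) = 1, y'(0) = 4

General solution: y = (C₁ + C₂x)e^(-4x)
Repeated root r = -4
Applying ICs: C₁ = 1, C₂ = 8
Particular solution: y = (1 + 8x)e^(-4x)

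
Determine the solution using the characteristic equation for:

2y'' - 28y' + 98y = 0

Characteristic equation: 2r² - 28r + 98 = 0
Divide by 2: r² - 14r + 49 = 0
Factored: (r - 7)² = 0
Repeated root: r = 7
General solution: y = (C₁ + C₂x)e^(7x)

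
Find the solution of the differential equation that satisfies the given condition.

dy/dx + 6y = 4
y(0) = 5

General solution: y = 2/3 + Ce^(-6x)
Applying y(0) = 5: C = 5 - 2/3 = 13/3
Particular solution: y = 2/3 + (13/3)e^(-6x)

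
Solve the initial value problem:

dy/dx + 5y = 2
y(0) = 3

General solution: y = 2/5 + Ce^(-5x)
Applying y(0) = 3: C = 3 - 2/5 = 13/5
Particular solution: y = 2/5 + (13/5)e^(-5x)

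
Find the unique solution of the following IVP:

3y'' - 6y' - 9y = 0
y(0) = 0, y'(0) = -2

General solution: y = C₁e^(3x) + C₂e^(-x)
Applying ICs: C₁ = -1/2, C₂ = 1/2
Particular solution: y = -(1/2)e^(3x) + (1/2)e^(-x)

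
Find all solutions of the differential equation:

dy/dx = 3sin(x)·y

Separating variables and integrating:
ln|y| = -3cos(x) + C

General solution: y = Ce^(-3cos(x))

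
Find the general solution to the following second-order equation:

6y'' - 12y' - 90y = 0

Characteristic equation: 6r² - 12r - 90 = 0
Divide by 6: r² - 2r - 15 = 0
Roots: r = 5, -3 (distinct real)
General solution: y = C₁e^(5x) + C₂e^(-3x)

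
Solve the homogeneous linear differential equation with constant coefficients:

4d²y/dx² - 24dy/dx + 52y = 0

Characteristic equation: 4r² - 24r + 52 = 0
Divide by 4: r² - 6r + 13 = 0
Roots: r = 3 ± 2i (complex conjugates)
General solution: y = e^(3x)(C₁cos(2x) + C₂sin(2x))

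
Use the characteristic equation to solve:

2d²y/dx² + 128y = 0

Characteristic equation: 2r² + 128 = 0
Divide by 2: r² + 64 = 0
Roots: r = ±8i (complex conjugates)
General solution: y = C₁cos(8x) + C₂sin(8x)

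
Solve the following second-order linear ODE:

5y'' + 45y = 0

Characteristic equation: 5r² + 45 = 0
Divide by 5: r² + 9 = 0
Roots: r = ±3i (complex conjugates)
General solution: y = C₁cos(3x) + C₂sin(3x)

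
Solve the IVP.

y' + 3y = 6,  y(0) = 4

General solution: y = 2 + Ce^(-3x)
Applying y(0) = 4: C = 4 - 2 = 2
Particular solution: y = 2 + 2e^(-3x)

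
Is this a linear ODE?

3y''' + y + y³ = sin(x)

No. Nonlinear (y³ term)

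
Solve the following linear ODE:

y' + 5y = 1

Using integrating factor method:

General solution: y = 1/5 + Ce^(-5x)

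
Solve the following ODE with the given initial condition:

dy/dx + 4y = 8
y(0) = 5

General solution: y = 2 + Ce^(-4x)
Applying y(0) = 5: C = 5 - 2 = 3
Particular solution: y = 2 + 3e^(-4x)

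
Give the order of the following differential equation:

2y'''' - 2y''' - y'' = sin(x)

The order is 4 (highest derivative is of order 4).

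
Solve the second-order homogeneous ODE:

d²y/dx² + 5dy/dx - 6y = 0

Characteristic equation: r² + 5r - 6 = 0
Roots: r = 1, -6 (distinct real)
General solution: y = C₁e^x + C₂e^(-6x)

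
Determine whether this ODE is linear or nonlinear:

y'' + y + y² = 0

Nonlinear (y² term)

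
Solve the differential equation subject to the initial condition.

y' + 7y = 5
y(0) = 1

General solution: y = 5/7 + Ce^(-7x)
Applying y(0) = 1: C = 1 - 5/7 = 2/7
Particular solution: y = 5/7 + (2/7)e^(-7x)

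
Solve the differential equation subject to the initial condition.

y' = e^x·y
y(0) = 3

General solution: y = Ce^(e^x)
Applying IC y(0) = 3:
Particular solution: y = 3e^(e^x - 1)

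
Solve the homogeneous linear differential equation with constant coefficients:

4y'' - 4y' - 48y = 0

Characteristic equation: 4r² - 4r - 48 = 0
Divide by 4: r² - r - 12 = 0
Roots: r = 4, -3 (distinct real)
General solution: y = C₁e^(4x) + C₂e^(-3x)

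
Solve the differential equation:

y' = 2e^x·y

Separating variables and integrating:
ln|y| = 2e^x + C

General solution: y = Ce^(2e^x)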